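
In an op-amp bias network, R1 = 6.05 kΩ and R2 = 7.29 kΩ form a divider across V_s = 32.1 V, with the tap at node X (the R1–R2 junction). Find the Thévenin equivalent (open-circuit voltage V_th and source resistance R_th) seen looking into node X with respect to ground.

V_th ≈ 17.5 V, R_th ≈ 3.31 kΩ

Open-circuit (no load on X): V_th = V_s · R2/(R1 + R2) = 32.1 × 7.29/(6.050 + 7.29) = 17.54 V.
Looking into X with the source shorted: R_th = R1·R2/(R1+R2) = 6.050 × 7.29/13.34 = 3.306 kΩ.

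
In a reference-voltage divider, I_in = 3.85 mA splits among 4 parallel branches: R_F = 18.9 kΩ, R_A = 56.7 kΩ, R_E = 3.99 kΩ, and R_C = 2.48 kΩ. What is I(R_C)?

I ≈ 2.14 mA

Conductances: ΣG = 1/18.9 + 1/56.7 + 1/3.99 + 1/2.48 = 0.7244 (1/kΩ).
R_C takes the fraction G_k/ΣG = 0.4032/0.7244 = 0.5566, so I = 3.85 × 0.5566 = 2.143 mA.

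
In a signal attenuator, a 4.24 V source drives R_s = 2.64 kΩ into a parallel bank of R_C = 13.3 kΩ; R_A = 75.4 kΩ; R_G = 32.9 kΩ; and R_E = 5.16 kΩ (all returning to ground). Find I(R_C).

Equivalent of the parallel group: R_p = 3.199 kΩ.
V_A by voltage divider: V_A = 4.24 × 3.199/(2.64 + 3.199) = 2.323 V.
Branch current I = V_A/R_C = 2.323/13.3 = 0.1746 mA.

I ≈ 0.175 mA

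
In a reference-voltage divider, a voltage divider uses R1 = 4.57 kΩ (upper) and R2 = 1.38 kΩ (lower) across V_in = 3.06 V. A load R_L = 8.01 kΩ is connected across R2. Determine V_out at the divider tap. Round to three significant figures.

R2 ‖ R_L = (1.38 × 8.01)/(1.38 + 8.01) = 1.177 kΩ.
Voltage divider with the loaded lower leg: V_out = 3.06 × 1.177/(4.57 + 1.177) = 3.06 × 0.2048 = 0.6268 V.

V_out ≈ 0.627 V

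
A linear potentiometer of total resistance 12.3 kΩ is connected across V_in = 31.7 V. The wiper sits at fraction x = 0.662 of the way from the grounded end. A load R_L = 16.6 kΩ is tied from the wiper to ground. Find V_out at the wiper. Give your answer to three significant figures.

Lower segment x·R_p = 8.143 kΩ; upper segment (1−x)·R_p = 4.157 kΩ.
(x·R_p) ‖ R_L = 5.463 kΩ.
Loaded-divider output: V_out = 31.7 × 0.5679 = 18.00 V.

V_out ≈ 18.0 V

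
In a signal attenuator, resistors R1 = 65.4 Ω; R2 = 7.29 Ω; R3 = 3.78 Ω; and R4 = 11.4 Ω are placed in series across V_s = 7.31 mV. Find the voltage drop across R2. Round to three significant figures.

V ≈ 0.606 mV

ΣR = 65.4 + 7.29 + 3.78 + 11.4 = 87.87 Ω.
By the voltage-divider rule, V = 7.31 × 7.290/87.87 = 0.6065 mV.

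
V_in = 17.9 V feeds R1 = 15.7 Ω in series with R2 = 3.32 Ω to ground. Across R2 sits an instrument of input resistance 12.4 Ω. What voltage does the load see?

First combine the lower leg with the load: R2 ‖ R_L = 2.619 Ω.
Now apply the divider: V_out = 17.9 × 0.1430 = 2.559 V.
(Unloaded it would be 3.12 V; the load pulls it down.)

V_out ≈ 2.56 V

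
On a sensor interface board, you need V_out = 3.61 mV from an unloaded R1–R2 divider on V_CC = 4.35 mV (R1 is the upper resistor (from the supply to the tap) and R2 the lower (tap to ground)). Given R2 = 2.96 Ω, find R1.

V_out/V_CC = R2/(R1+R2) = 0.8299.
Rearranging, R1 = R2·(1−k)/k = 2.96 × 0.2050 = 0.6068 Ω.

R1 ≈ 0.607 Ω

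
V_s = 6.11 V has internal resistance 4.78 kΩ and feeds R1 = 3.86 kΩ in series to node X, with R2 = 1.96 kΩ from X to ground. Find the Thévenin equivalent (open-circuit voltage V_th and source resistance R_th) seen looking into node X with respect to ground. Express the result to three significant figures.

V_th ≈ 1.13 V, R_th ≈ 1.60 kΩ

R1' = 4.78 + 3.86 = 8.640 kΩ (source resistance + R1).
V_th is the unloaded tap voltage: V_s · R2/(R1'+R2) = 6.11 × 0.1849 = 1.130 V.
With V_s suppressed (replaced by a short), R_th = R1' ‖ R2 = (8.640 × 1.96)/(8.640 + 1.96) = 1.598 kΩ.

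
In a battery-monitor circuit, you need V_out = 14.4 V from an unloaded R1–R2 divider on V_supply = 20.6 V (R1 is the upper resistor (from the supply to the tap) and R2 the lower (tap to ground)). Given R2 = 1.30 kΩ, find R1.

R1 ≈ 0.560 kΩ

The divider ratio is R2/(R1+R2) = 14.4/20.6 = 0.6990.
R1 = R2·(1/k − 1) = 1.30 × 0.4306 = 0.5597 kΩ.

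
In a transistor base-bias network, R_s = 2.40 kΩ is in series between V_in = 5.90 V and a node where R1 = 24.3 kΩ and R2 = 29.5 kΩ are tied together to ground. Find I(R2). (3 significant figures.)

Equivalent of the parallel group: R_p = 13.32 kΩ.
V_A by voltage divider: V_A = 5.90 × 13.32/(2.40 + 13.32) = 4.999 V.
Branch current I = V_A/R2 = 4.999/29.5 = 0.1695 mA.

I ≈ 0.169 mA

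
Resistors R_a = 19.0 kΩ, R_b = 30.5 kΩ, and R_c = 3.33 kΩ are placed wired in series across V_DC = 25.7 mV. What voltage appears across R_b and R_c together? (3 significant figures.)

V ≈ 16.5 mV

Series total: ΣR = 19.0 + 30.5 + 3.33 = 52.83 kΩ.
R_{R_b..R_c} = 30.5 + 3.33 = 33.83 kΩ.
V = V_DC · R/ΣR = 25.7 × 0.6404 = 16.46 mV.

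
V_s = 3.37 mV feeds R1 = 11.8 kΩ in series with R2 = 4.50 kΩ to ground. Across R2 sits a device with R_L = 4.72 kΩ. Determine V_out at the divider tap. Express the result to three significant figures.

V_out ≈ 0.550 mV

The load sits in parallel with R2, giving an effective lower resistance R2' = R2·R_L/(R2+R_L) = 2.304 kΩ.
Then V_out = V_s · R2'/(R1 + R2') = 3.37 × 2.304/14.10 = 0.5505 mV.
(Unloaded it would be 0.930 mV; the load pulls it down.)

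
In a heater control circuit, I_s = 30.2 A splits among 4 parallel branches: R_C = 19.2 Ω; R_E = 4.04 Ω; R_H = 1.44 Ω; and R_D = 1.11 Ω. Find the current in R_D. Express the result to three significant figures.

ΣG = 1/19.2 + 1/4.04 + 1/1.44 + 1/1.11 = 1.895.
By the current-divider rule, I = I_s · G_k/ΣG = 30.2 × 0.4754 = 14.36 A.

I ≈ 14.4 A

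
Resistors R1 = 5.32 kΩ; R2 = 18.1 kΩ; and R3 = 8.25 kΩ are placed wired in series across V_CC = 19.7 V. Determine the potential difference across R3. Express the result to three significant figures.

Total series resistance ΣR = 5.32 + 18.1 + 8.25 = 31.67 kΩ.
Voltage divider: V = V_CC · (8.250 / 31.67) = 19.7 × 0.2605 = 5.132 V.

V ≈ 5.13 V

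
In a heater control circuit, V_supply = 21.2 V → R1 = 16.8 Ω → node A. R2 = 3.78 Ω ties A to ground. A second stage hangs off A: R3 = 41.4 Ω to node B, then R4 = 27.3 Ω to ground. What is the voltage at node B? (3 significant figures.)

V_B ≈ 1.48 V

Node A sees R2 in parallel with the series input of stage 2, R3 + R4 = 68.70 Ω.
Effective lower resistance at A: R2 ‖ 68.70 = 3.583 Ω.
V_A = 21.2 × 3.583/(16.8 + 3.583) = 3.726 V.
V_B = V_A × 0.3974 = 1.481 V.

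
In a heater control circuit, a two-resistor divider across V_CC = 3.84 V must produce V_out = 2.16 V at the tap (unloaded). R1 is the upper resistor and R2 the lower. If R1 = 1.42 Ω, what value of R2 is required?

R2 ≈ 1.83 Ω

The divider ratio is R2/(R1+R2) = 2.16/3.84 = 0.5625.
Rearranging, R2 = R1·k/(1−k) = 1.42 × 1.286 = 1.826 Ω.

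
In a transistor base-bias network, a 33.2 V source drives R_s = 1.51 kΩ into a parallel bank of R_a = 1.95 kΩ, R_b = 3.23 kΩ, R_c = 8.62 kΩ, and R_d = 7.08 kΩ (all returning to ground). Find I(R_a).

I ≈ 6.47 mA

Equivalent of the parallel group: R_p = 0.9262 kΩ.
V_A = 33.2 × 0.9262/2.436 = 12.62 V.
I(R_a) = V_A / R_a = 12.62/1.95 = 6.473 mA.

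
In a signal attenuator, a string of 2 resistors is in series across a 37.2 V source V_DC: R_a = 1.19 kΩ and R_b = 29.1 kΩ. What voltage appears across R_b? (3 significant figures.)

V ≈ 35.7 V

Total series resistance ΣR = 1.19 + 29.1 = 30.29 kΩ.
By the voltage-divider rule, V = 37.2 × 29.10/30.29 = 35.74 V.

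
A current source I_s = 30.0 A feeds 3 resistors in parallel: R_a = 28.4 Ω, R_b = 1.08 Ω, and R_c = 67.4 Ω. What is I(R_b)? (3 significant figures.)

Total conductance ΣG = 1/28.4 + 1/1.08 + 1/67.4 = 0.9760 (units of 1/Ω).
By the current-divider rule, I = I_s · G_k/ΣG = 30.0 × 0.9487 = 28.46 A.

I ≈ 28.5 A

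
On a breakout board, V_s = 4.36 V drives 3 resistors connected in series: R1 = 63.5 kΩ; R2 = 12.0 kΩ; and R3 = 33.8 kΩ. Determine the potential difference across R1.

Series total: ΣR = 63.5 + 12.0 + 33.8 = 109.3 kΩ.
Voltage divider: V = V_s · (63.50 / 109.3) = 4.36 × 0.5810 = 2.533 V.

V ≈ 2.53 V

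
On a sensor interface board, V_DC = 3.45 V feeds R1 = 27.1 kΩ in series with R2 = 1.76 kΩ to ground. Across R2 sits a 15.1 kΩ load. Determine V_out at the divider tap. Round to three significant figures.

V_out ≈ 0.190 V

First combine the lower leg with the load: R2 ‖ R_L = 1.576 kΩ.
Now apply the divider: V_out = 3.45 × 0.05497 = 0.1896 V.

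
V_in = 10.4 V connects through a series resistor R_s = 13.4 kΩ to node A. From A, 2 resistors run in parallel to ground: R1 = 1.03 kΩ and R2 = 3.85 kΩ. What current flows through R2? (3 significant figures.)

I ≈ 0.154 mA

Combine the parallel branches: R_p = (1/1.03 + 1/3.85)⁻¹ = 0.8126 kΩ.
V_A = 10.4 × 0.8126/14.21 = 0.5946 V.
I(R2) = V_A / R2 = 0.5946/3.85 = 0.1544 mA.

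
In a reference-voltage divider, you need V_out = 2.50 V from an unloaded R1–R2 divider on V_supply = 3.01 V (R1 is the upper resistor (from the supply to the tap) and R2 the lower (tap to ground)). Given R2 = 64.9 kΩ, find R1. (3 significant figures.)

R1 ≈ 13.2 kΩ

V_out/V_supply = R2/(R1+R2) = 0.8306.
R1 = R2·(1/k − 1) = 64.9 × 0.2040 = 13.24 kΩ.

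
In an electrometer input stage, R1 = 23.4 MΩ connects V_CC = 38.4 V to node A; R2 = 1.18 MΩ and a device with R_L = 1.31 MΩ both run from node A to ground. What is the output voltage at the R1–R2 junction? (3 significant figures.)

R2 ‖ R_L = (1.18 × 1.31)/(1.18 + 1.31) = 0.6208 MΩ.
Then V_out = V_CC · R2'/(R1 + R2') = 38.4 × 0.6208/24.02 = 0.9924 V.
(Unloaded it would be 1.84 V; the load pulls it down.)

V_out ≈ 0.992 V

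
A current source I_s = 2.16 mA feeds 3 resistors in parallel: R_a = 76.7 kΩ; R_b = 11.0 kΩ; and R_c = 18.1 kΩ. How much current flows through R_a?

Conductances: ΣG = 1/76.7 + 1/11.0 + 1/18.1 = 0.1592 (1/kΩ).
R_a takes the fraction G_k/ΣG = 0.01304/0.1592 = 0.08190, so I = 2.16 × 0.08190 = 0.1769 mA.

I ≈ 0.177 mA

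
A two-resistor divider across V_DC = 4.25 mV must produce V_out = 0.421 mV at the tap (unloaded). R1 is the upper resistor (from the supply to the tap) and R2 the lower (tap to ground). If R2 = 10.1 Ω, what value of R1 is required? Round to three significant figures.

R1 ≈ 91.9 Ω

Required fraction k = V_out/V_DC = 0.09906.
Rearranging, R1 = R2·(1−k)/k = 10.1 × 9.095 = 91.86 Ω.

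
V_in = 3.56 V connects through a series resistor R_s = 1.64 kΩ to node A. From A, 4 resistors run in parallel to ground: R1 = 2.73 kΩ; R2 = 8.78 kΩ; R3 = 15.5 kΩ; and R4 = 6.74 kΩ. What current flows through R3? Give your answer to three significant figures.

I ≈ 0.107 mA

Combine the parallel branches: R_p = (1/2.73 + 1/8.78 + 1/15.5 + 1/6.74)⁻¹ = 1.443 kΩ.
Node voltage V_A = V_in · R_p/(R_s + R_p) = 3.56 × 0.4680 = 1.666 V.
I(R3) = V_A / R3 = 1.666/15.5 = 0.1075 mA.
(Equivalently: I_total = 1.155 mA, then current-divider fraction G_k/ΣG = 0.09309.)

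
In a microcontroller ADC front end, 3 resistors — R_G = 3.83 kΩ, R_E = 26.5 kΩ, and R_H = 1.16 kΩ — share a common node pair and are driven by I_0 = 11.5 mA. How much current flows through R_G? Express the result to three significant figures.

I ≈ 2.59 mA

Conductances: ΣG = 1/3.83 + 1/26.5 + 1/1.16 = 1.161 (1/kΩ).
Current divider: I(R_G) = I_0 · G_k/ΣG = 11.5 × (0.2611/1.161) = 11.5 × 0.2249 = 2.586 mA.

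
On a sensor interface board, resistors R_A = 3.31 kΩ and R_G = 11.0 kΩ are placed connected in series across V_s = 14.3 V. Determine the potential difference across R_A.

V ≈ 3.31 V

ΣR = 3.31 + 11.0 = 14.31 kΩ.
By the voltage-divider rule, V = 14.3 × 3.310/14.31 = 3.308 V.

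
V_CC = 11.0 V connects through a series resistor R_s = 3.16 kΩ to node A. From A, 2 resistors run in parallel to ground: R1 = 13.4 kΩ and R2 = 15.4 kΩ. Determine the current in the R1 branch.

I ≈ 0.570 mA

Combine the parallel branches: R_p = (1/13.4 + 1/15.4)⁻¹ = 7.165 kΩ.
Node voltage V_A = V_CC · R_p/(R_s + R_p) = 11.0 × 0.6940 = 7.634 V.
Branch current I = V_A/R1 = 7.634/13.4 = 0.5697 mA.
(Check via current divider: I_total = 1.065 mA; share G_k/ΣG = 0.5347 → same result.)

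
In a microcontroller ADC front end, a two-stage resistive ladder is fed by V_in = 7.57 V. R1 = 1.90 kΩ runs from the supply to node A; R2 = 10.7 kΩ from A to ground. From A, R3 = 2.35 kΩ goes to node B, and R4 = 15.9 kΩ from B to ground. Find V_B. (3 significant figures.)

V_B ≈ 5.15 V

Looking into the second stage from A: R3 + R4 = 18.25 kΩ appears in parallel with R2.
Effective lower resistance at A: R2 ‖ 18.25 = 6.745 kΩ.
V_A = 7.57 × 6.745/(1.90 + 6.745) = 5.906 V.
Stage 2 is unloaded, so V_B = V_A · R4/(R3+R4) = 5.906 × 15.9/18.25 = 5.146 V.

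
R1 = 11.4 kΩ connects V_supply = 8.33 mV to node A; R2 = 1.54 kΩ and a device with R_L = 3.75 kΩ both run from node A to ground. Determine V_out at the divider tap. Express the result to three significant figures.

V_out ≈ 0.728 mV

The load sits in parallel with R2, giving an effective lower resistance R2' = R2·R_L/(R2+R_L) = 1.092 kΩ.
Voltage divider with the loaded lower leg: V_out = 8.33 × 1.092/(11.4 + 1.092) = 8.33 × 0.08739 = 0.7280 mV.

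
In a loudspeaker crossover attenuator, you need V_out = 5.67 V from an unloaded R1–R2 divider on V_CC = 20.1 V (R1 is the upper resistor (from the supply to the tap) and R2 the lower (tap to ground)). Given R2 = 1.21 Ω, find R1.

R1 ≈ 3.08 Ω

V_out/V_CC = R2/(R1+R2) = 0.2821.
R1 = R2·(1/k − 1) = 1.21 × 2.545 = 3.079 Ω.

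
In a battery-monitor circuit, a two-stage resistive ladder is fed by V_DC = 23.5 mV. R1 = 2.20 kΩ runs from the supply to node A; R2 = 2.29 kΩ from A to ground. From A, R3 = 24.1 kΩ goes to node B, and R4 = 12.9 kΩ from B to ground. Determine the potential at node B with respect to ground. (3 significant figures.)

V_B ≈ 4.06 mV

Looking into the second stage from A: R3 + R4 = 37.00 kΩ appears in parallel with R2.
Effective lower resistance at A: R2 ‖ 37.00 = 2.157 kΩ.
So V_A = 23.5 × 0.4950 = 11.63 mV.
Then the unloaded second divider: V_B = V_A × R4/(R3+R4) = 11.63 × 0.3486 = 4.056 mV.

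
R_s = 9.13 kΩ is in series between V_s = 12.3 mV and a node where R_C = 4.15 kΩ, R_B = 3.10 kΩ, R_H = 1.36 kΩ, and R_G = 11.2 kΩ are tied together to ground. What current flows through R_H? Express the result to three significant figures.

Equivalent of the parallel group: R_p = 0.7204 kΩ.
V_A = 12.3 × 0.7204/9.850 = 0.8995 mV.
I(R_H) = V_A / R_H = 0.8995/1.36 = 0.6614 µA.

I ≈ 0.661 µA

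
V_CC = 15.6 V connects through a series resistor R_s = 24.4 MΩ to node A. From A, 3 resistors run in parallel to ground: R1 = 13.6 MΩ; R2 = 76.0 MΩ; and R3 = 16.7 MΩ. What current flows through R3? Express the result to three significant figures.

I ≈ 0.204 µA

Parallel bank: R_p = 1/(1/13.6 + 1/76.0 + 1/16.7) = 6.823 MΩ.
V_A by voltage divider: V_A = 15.6 × 6.823/(24.4 + 6.823) = 3.409 V.
Branch current I = V_A/R3 = 3.409/16.7 = 0.2041 µA.
(Check via current divider: I_total = 0.4996 µA; share G_k/ΣG = 0.4086 → same result.)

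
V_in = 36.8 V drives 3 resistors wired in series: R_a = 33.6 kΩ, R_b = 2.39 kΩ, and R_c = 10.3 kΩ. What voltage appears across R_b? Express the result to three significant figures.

V ≈ 1.90 V

ΣR = 33.6 + 2.39 + 10.3 = 46.29 kΩ.
Voltage divider: V = V_in · (2.390 / 46.29) = 36.8 × 0.05163 = 1.900 V.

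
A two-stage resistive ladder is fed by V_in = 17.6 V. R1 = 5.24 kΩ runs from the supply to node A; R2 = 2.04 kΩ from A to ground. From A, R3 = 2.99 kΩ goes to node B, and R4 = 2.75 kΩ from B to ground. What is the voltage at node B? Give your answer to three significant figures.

The second stage (R3 + R4 = 5.740 kΩ) loads node A in parallel with R2.
Effective lower resistance at A: R2 ‖ 5.740 = 1.505 kΩ.
So V_A = 17.6 × 0.2231 = 3.927 V.
Stage 2 is unloaded, so V_B = V_A · R4/(R3+R4) = 3.927 × 2.75/5.740 = 1.882 V.

V_B ≈ 1.88 V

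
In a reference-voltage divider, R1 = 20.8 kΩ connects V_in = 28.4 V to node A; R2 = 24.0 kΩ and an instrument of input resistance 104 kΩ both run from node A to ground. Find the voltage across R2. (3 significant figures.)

V_out ≈ 13.7 V

The load sits in parallel with R2, giving an effective lower resistance R2' = R2·R_L/(R2+R_L) = 19.50 kΩ.
Then V_out = V_in · R2'/(R1 + R2') = 28.4 × 19.50/40.30 = 13.74 V.
(Unloaded it would be 15.2 V; the load pulls it down.)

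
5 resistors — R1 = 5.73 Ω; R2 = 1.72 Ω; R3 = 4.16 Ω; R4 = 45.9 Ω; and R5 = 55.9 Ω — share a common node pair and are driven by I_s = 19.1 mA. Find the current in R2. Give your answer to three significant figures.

Conductances: ΣG = 1/5.73 + 1/1.72 + 1/4.16 + 1/45.9 + 1/55.9 = 1.036 (1/Ω).
Current divider: I(R2) = I_s · G_k/ΣG = 19.1 × (0.5814/1.036) = 19.1 × 0.5612 = 10.72 mA.

I ≈ 10.7 mA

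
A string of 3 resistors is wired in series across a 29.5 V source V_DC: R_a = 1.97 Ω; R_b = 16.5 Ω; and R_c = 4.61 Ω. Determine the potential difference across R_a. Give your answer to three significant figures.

V ≈ 2.52 V

Series total: ΣR = 1.97 + 16.5 + 4.61 = 23.08 Ω.
By the voltage-divider rule, V = 29.5 × 1.970/23.08 = 2.518 V.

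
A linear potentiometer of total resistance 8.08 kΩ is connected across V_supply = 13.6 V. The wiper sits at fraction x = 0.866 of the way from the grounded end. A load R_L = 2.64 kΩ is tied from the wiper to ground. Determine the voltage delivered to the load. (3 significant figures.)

Split the track: R_lower = x·R_p = 6.997 kΩ, R_upper = (1−x)·R_p = 1.083 kΩ.
(x·R_p) ‖ R_L = 1.917 kΩ.
Loaded-divider output: V_out = 13.6 × 0.6390 = 8.691 V.

V_out ≈ 8.69 V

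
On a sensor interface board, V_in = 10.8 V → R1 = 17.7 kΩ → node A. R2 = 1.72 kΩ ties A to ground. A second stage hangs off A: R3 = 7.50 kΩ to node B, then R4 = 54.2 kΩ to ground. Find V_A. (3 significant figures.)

The second stage (R3 + R4 = 61.70 kΩ) loads node A in parallel with R2.
Effective lower resistance at A: R2 ‖ 61.70 = 1.673 kΩ.
V_A = 10.8 × 1.673/(17.7 + 1.673) = 0.9328 V.

V_A ≈ 0.933 V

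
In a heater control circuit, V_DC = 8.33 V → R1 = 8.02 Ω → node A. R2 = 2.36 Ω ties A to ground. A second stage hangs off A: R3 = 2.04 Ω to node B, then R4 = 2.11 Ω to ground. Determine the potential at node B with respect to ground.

V_B ≈ 0.669 V

Node A sees R2 in parallel with the series input of stage 2, R3 + R4 = 4.150 Ω.
R2 ‖ (R3+R4) = 1.504 Ω.
First divider: V_A = V_DC · 1.504/(8.02 + 1.504) = 1.316 V.
Then the unloaded second divider: V_B = V_A × R4/(R3+R4) = 1.316 × 0.5084 = 0.6690 V.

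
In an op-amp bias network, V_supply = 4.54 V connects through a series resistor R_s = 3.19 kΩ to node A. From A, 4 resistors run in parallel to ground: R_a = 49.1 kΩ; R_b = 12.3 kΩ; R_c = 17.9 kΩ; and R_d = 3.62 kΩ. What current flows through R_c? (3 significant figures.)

I ≈ 0.106 mA

Combine the parallel branches: R_p = (1/49.1 + 1/12.3 + 1/17.9 + 1/3.62)⁻¹ = 2.305 kΩ.
Node voltage V_A = V_supply · R_p/(R_s + R_p) = 4.54 × 0.4195 = 1.905 V.
I(R_c) = V_A / R_c = 1.905/17.9 = 0.1064 mA.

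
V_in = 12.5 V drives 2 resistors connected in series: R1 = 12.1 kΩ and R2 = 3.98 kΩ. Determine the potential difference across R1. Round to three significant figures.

V ≈ 9.41 V

ΣR = 12.1 + 3.98 = 16.08 kΩ.
By the voltage-divider rule, V = 12.5 × 12.10/16.08 = 9.406 V.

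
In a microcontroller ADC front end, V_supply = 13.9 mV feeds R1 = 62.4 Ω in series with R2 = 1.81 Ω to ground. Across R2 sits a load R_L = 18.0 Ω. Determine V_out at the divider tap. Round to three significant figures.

V_out ≈ 0.357 mV

First combine the lower leg with the load: R2 ‖ R_L = 1.645 Ω.
Voltage divider with the loaded lower leg: V_out = 13.9 × 1.645/(62.4 + 1.645) = 13.9 × 0.02568 = 0.3569 mV.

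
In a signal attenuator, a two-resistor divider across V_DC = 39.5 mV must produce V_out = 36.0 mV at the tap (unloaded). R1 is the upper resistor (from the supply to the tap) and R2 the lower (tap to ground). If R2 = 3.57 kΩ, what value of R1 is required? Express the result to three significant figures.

The divider ratio is R2/(R1+R2) = 36.0/39.5 = 0.9114.
So R1 = R2 · (V_DC/V_out − 1) = 3.57 × (39.5/36.0 − 1) = 3.57 × 0.09722 = 0.3471 kΩ.

R1 ≈ 0.347 kΩ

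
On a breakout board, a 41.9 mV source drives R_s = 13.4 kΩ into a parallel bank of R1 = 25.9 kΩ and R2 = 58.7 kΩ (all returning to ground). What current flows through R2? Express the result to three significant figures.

Parallel bank: R_p = 1/(1/25.9 + 1/58.7) = 17.97 kΩ.
V_A by voltage divider: V_A = 41.9 × 17.97/(13.4 + 17.97) = 24.00 mV.
I(R2) = V_A / R2 = 24.00/58.7 = 0.4089 µA.

I ≈ 0.409 µA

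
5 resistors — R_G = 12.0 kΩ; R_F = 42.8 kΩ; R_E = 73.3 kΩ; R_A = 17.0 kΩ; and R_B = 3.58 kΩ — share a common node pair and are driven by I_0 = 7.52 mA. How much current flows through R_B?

I ≈ 4.58 mA

ΣG = 1/12.0 + 1/42.8 + 1/73.3 + 1/17.0 + 1/3.58 = 0.4585.
Current divider: I(R_B) = I_0 · G_k/ΣG = 7.52 × (0.2793/0.4585) = 7.52 × 0.6092 = 4.581 mA.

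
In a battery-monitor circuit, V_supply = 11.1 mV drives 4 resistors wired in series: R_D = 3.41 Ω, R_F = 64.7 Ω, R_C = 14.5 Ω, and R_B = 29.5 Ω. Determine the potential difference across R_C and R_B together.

V ≈ 4.36 mV

Total series resistance ΣR = 3.41 + 64.7 + 14.5 + 29.5 = 112.1 Ω.
R_{R_C..R_B} = 14.5 + 29.5 = 44.00 Ω.
Voltage divider: V = V_supply · (44.00 / 112.1) = 11.1 × 0.3925 = 4.356 mV.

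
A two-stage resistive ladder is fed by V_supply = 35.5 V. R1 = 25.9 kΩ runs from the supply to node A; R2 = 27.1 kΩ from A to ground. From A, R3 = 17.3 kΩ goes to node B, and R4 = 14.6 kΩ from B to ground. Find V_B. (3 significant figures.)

V_B ≈ 5.87 V

The second stage (R3 + R4 = 31.90 kΩ) loads node A in parallel with R2.
R2 ‖ (R3+R4) = 14.65 kΩ.
So V_A = 35.5 × 0.3613 = 12.83 V.
V_B = V_A × 0.4577 = 5.871 V.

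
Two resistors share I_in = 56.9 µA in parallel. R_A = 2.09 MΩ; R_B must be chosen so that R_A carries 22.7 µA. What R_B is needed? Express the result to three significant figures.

R_B ≈ 1.39 MΩ

The fraction through R_A equals R_B/(R_A+R_B).
With f = 0.3989, R_B = R_A · f/(1−f) = 2.09 × 0.6637 = 1.387 MΩ.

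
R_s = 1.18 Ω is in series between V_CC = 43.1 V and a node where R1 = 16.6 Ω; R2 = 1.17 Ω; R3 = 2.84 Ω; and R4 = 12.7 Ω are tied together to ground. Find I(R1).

Parallel bank: R_p = 1/(1/16.6 + 1/1.17 + 1/2.84 + 1/12.7) = 0.7431 Ω.
Node voltage V_A = V_CC · R_p/(R_s + R_p) = 43.1 × 0.3864 = 16.65 V.
Branch current I = V_A/R1 = 16.65/16.6 = 1.003 A.

I ≈ 1.00 A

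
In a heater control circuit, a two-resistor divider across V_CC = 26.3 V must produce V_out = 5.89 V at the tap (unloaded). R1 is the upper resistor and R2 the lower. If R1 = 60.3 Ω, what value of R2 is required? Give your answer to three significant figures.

R2 ≈ 17.4 Ω

Required fraction k = V_out/V_CC = 0.2240.
So R2 = R1 · V_out/(V_CC − V_out) = 60.3 × 5.89/(26.3 − 5.89) = 60.3 × 0.2886 = 17.40 Ω.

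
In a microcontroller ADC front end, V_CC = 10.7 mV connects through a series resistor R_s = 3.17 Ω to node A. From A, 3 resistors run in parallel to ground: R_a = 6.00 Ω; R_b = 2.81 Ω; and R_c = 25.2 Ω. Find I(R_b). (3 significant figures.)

Equivalent of the parallel group: R_p = 1.779 Ω.
Node voltage V_A = V_CC · R_p/(R_s + R_p) = 10.7 × 0.3594 = 3.846 mV.
Branch current I = V_A/R_b = 3.846/2.81 = 1.369 mA.

I ≈ 1.37 mA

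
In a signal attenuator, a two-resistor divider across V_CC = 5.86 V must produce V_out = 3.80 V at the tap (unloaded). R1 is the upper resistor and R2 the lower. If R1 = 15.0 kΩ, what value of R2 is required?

R2 ≈ 27.7 kΩ

V_out/V_CC = R2/(R1+R2) = 0.6485.
Rearranging, R2 = R1·k/(1−k) = 15.0 × 1.845 = 27.67 kΩ.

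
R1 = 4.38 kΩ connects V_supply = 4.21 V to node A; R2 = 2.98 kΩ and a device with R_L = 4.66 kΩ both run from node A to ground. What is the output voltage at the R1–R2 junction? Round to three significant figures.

The load sits in parallel with R2, giving an effective lower resistance R2' = R2·R_L/(R2+R_L) = 1.818 kΩ.
Then V_out = V_supply · R2'/(R1 + R2') = 4.21 × 1.818/6.198 = 1.235 V.

V_out ≈ 1.23 V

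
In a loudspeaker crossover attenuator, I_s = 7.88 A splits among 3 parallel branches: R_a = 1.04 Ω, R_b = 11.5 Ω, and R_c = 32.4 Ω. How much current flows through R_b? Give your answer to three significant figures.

Total conductance ΣG = 1/1.04 + 1/11.5 + 1/32.4 = 1.079 (units of 1/Ω).
Current divider: I(R_b) = I_s · G_k/ΣG = 7.88 × (0.08696/1.079) = 7.88 × 0.08056 = 0.6348 A.

I ≈ 0.635 A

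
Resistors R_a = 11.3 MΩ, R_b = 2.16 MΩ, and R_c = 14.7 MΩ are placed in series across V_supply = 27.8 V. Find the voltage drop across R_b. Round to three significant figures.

V ≈ 2.13 V

Total series resistance ΣR = 11.3 + 2.16 + 14.7 = 28.16 MΩ.
By the voltage-divider rule, V = 27.8 × 2.160/28.16 = 2.132 V.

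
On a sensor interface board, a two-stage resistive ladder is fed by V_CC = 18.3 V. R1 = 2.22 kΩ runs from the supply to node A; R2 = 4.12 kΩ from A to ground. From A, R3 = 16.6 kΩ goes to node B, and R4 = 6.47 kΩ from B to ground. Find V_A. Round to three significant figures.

V_A ≈ 11.2 V

Looking into the second stage from A: R3 + R4 = 23.07 kΩ appears in parallel with R2.
R2 ‖ (R3+R4) = 3.496 kΩ.
First divider: V_A = V_CC · 3.496/(2.22 + 3.496) = 11.19 V.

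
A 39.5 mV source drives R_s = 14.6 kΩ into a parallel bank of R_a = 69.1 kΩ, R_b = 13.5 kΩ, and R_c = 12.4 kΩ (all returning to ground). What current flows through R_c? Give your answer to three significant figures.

Equivalent of the parallel group: R_p = 5.910 kΩ.
V_A by voltage divider: V_A = 39.5 × 5.910/(14.6 + 5.910) = 11.38 mV.
Branch current I = V_A/R_c = 11.38/12.4 = 0.9180 µA.

I ≈ 0.918 µA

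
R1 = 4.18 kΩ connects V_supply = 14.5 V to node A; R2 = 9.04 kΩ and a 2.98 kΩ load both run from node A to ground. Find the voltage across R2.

V_out ≈ 5.06 V

First combine the lower leg with the load: R2 ‖ R_L = 2.241 kΩ.
Then V_out = V_supply · R2'/(R1 + R2') = 14.5 × 2.241/6.421 = 5.061 V.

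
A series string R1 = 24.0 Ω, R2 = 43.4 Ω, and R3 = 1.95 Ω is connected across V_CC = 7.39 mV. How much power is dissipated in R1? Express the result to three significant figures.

P ≈ 0.273 µW

The common current is I = 7.39/69.35 = 0.1066 mA.
P(R1) = I²·R1 = (0.1066)² × 24.0 = 0.2725 µW.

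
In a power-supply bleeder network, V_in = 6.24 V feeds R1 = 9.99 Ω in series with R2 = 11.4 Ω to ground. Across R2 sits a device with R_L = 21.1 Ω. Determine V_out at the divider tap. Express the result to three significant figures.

R2 ‖ R_L = (11.4 × 21.1)/(11.4 + 21.1) = 7.401 Ω.
Then V_out = V_in · R2'/(R1 + R2') = 6.24 × 7.401/17.39 = 2.656 V.

V_out ≈ 2.66 V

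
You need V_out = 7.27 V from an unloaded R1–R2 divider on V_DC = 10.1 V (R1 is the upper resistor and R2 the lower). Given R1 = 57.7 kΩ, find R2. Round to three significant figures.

The divider ratio is R2/(R1+R2) = 7.27/10.1 = 0.7198.
R2 = R1 · 0.7198/(1 − 0.7198) = 148.2 kΩ.

R2 ≈ 148 kΩ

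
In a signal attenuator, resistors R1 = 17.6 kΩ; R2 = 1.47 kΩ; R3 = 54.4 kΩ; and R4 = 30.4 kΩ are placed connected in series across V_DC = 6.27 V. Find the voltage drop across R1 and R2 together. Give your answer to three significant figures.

Total series resistance ΣR = 17.6 + 1.47 + 54.4 + 30.4 = 103.9 kΩ.
R_{R1..R2} = 17.6 + 1.47 = 19.07 kΩ.
V = V_DC · R/ΣR = 6.27 × 0.1836 = 1.151 V.

V ≈ 1.15 V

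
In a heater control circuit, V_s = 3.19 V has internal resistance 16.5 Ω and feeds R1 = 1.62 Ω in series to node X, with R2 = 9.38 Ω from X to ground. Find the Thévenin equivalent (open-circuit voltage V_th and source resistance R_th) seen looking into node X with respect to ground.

R1' = 16.5 + 1.62 = 18.12 Ω (source resistance + R1).
With X open, the divider is unloaded: V_th = 3.19 × 9.38/27.50 = 1.088 V.
With V_s suppressed (replaced by a short), R_th = R1' ‖ R2 = (18.12 × 9.38)/(18.12 + 9.38) = 6.181 Ω.

V_th ≈ 1.09 V, R_th ≈ 6.18 Ω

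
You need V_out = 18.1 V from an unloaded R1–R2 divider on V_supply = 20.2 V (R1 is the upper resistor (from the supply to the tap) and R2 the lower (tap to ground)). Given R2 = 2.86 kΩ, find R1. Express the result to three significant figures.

R1 ≈ 0.332 kΩ

V_out/V_supply = R2/(R1+R2) = 0.8960.
Rearranging, R1 = R2·(1−k)/k = 2.86 × 0.1160 = 0.3318 kΩ.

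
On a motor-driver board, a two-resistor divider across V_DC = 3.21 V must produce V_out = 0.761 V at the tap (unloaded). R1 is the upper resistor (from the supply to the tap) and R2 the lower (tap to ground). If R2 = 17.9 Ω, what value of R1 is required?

Required fraction k = V_out/V_DC = 0.2371.
R1 = R2·(1/k − 1) = 17.9 × 3.218 = 57.60 Ω.

R1 ≈ 57.6 Ω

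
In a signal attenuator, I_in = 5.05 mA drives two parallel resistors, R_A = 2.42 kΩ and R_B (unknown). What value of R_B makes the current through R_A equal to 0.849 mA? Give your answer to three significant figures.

In a two-way split, I_A/I_in = R_B/(R_A + R_B).
With f = 0.1681, R_B = R_A · f/(1−f) = 2.42 × 0.2021 = 0.4891 kΩ.

R_B ≈ 0.489 kΩ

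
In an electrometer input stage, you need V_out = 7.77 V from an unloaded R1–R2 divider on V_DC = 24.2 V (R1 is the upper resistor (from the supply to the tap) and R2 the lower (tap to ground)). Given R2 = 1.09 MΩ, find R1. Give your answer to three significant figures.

V_out/V_DC = R2/(R1+R2) = 0.3211.
R1 = R2·(1/k − 1) = 1.09 × 2.115 = 2.305 MΩ.

R1 ≈ 2.30 MΩ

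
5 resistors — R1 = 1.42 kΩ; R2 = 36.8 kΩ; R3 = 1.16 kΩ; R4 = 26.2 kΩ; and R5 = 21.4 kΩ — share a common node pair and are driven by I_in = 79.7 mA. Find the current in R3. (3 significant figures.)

ΣG = 1/1.42 + 1/36.8 + 1/1.16 + 1/26.2 + 1/21.4 = 1.678.
By the current-divider rule, I = I_in · G_k/ΣG = 79.7 × 0.5136 = 40.94 mA.

I ≈ 40.9 mA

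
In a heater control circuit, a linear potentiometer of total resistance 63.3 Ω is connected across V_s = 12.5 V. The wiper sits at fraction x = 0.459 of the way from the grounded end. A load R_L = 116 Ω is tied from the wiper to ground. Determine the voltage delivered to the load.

Lower segment x·R_p = 29.05 Ω; upper segment (1−x)·R_p = 34.25 Ω.
R_L loads the lower segment: effective lower R = 23.23 Ω.
Loaded-divider output: V_out = 12.5 × 0.4042 = 5.053 V.

V_out ≈ 5.05 V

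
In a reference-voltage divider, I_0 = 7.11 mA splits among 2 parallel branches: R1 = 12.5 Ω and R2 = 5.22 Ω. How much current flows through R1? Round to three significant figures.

Two-branch current divider: I_k = I_0 · R_other/(R_1 + R_2).
I(R1) = 7.11 × 5.22/(12.5 + 5.22) = 7.11 × 0.2946 = 2.094 mA.

I ≈ 2.09 mA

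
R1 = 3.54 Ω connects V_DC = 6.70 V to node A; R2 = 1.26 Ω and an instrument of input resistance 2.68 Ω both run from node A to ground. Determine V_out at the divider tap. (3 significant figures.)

The load sits in parallel with R2, giving an effective lower resistance R2' = R2·R_L/(R2+R_L) = 0.8571 Ω.
Then V_out = V_DC · R2'/(R1 + R2') = 6.70 × 0.8571/4.397 = 1.306 V.

V_out ≈ 1.31 V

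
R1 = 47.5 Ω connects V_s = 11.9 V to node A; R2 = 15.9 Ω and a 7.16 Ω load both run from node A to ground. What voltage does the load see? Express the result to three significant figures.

V_out ≈ 1.12 V

First combine the lower leg with the load: R2 ‖ R_L = 4.937 Ω.
Now apply the divider: V_out = 11.9 × 0.09415 = 1.120 V.
(Unloaded it would be 2.98 V; the load pulls it down.)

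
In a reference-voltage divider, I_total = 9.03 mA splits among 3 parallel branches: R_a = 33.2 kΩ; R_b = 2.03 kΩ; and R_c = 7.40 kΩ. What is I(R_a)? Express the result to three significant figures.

I ≈ 0.413 mA

Conductances: ΣG = 1/33.2 + 1/2.03 + 1/7.40 = 0.6579 (1/kΩ).
Current divider: I(R_a) = I_total · G_k/ΣG = 9.03 × (0.03012/0.6579) = 9.03 × 0.04579 = 0.4134 mA.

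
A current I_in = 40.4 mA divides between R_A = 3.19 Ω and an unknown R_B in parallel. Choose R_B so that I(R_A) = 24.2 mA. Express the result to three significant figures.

The fraction through R_A equals R_B/(R_A+R_B).
With f = 0.5990, R_B = R_A · f/(1−f) = 3.19 × 1.494 = 4.765 Ω.

R_B ≈ 4.77 Ω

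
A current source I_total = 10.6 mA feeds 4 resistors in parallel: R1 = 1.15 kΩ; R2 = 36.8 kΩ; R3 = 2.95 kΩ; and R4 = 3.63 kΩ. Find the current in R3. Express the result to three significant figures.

Total conductance ΣG = 1/1.15 + 1/36.8 + 1/2.95 + 1/3.63 = 1.511 (units of 1/kΩ).
By the current-divider rule, I = I_total · G_k/ΣG = 10.6 × 0.2243 = 2.378 mA.

I ≈ 2.38 mA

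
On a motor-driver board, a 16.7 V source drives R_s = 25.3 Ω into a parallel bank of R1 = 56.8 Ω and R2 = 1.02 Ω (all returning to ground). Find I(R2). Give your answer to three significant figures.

I ≈ 0.624 A

Combine the parallel branches: R_p = (1/56.8 + 1/1.02)⁻¹ = 1.002 Ω.
V_A by voltage divider: V_A = 16.7 × 1.002/(25.3 + 1.002) = 0.6362 V.
I(R2) = V_A / R2 = 0.6362/1.02 = 0.6237 A.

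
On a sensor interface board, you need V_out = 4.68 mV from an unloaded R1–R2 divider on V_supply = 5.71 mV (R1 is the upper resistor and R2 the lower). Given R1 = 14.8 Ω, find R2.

R2 ≈ 67.2 Ω

Required fraction k = V_out/V_supply = 0.8196.
Rearranging, R2 = R1·k/(1−k) = 14.8 × 4.544 = 67.25 Ω.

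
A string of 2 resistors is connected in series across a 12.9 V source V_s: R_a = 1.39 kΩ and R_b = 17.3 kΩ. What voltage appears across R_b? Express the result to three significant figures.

Total series resistance ΣR = 1.39 + 17.3 = 18.69 kΩ.
Voltage divider: V = V_s · (17.30 / 18.69) = 12.9 × 0.9256 = 11.94 V.

V ≈ 11.9 V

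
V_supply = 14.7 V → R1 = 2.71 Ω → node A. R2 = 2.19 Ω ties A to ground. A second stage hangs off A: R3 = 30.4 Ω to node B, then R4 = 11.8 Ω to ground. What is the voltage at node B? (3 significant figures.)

V_B ≈ 1.79 V

Node A sees R2 in parallel with the series input of stage 2, R3 + R4 = 42.20 Ω.
Effective lower resistance at A: R2 ‖ 42.20 = 2.082 Ω.
V_A = 14.7 × 2.082/(2.71 + 2.082) = 6.387 V.
Then the unloaded second divider: V_B = V_A × R4/(R3+R4) = 6.387 × 0.2796 = 1.786 V.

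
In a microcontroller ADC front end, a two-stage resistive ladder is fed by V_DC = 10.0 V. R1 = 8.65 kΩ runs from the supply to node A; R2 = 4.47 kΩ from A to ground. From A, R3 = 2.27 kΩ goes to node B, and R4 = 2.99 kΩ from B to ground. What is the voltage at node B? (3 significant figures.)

V_B ≈ 1.24 V

Looking into the second stage from A: R3 + R4 = 5.260 kΩ appears in parallel with R2.
R2 ‖ (R3+R4) = 2.416 kΩ.
V_A = 10.0 × 2.416/(8.65 + 2.416) = 2.184 V.
Then the unloaded second divider: V_B = V_A × R4/(R3+R4) = 2.184 × 0.5684 = 1.241 V.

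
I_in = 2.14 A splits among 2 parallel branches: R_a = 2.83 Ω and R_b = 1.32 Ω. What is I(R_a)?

I ≈ 0.681 A

Two-branch current divider: I_k = I_in · R_other/(R_1 + R_2).
So I = 2.14 × 1.32/4.150 = 0.6807 A.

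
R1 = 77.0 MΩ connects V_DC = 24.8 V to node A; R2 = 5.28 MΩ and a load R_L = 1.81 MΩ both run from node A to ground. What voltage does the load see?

The load sits in parallel with R2, giving an effective lower resistance R2' = R2·R_L/(R2+R_L) = 1.348 MΩ.
Voltage divider with the loaded lower leg: V_out = 24.8 × 1.348/(77.0 + 1.348) = 24.8 × 0.01720 = 0.4267 V.

V_out ≈ 0.427 V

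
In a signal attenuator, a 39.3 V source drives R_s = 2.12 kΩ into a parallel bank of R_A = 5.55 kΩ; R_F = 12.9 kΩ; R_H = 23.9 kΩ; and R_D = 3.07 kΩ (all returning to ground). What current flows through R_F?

I ≈ 1.31 mA

Combine the parallel branches: R_p = (1/5.55 + 1/12.9 + 1/23.9 + 1/3.07)⁻¹ = 1.599 kΩ.
V_A by voltage divider: V_A = 39.3 × 1.599/(2.12 + 1.599) = 16.90 V.
I(R_F) = V_A / R_F = 16.90/12.9 = 1.310 mA.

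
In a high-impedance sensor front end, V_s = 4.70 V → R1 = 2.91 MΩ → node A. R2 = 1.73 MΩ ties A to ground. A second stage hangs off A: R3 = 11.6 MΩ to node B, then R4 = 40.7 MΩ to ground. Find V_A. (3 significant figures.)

Looking into the second stage from A: R3 + R4 = 52.30 MΩ appears in parallel with R2.
R2 ‖ (R3+R4) = 1.675 MΩ.
V_A = 4.70 × 1.675/(2.91 + 1.675) = 1.717 V.

V_A ≈ 1.72 V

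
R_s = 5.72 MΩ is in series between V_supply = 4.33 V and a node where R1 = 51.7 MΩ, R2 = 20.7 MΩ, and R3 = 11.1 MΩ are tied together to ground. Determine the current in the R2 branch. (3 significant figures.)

Combine the parallel branches: R_p = (1/51.7 + 1/20.7 + 1/11.1)⁻¹ = 6.339 MΩ.
V_A by voltage divider: V_A = 4.33 × 6.339/(5.72 + 6.339) = 2.276 V.
I(R2) = V_A / R2 = 2.276/20.7 = 0.1100 µA.

I ≈ 0.110 µA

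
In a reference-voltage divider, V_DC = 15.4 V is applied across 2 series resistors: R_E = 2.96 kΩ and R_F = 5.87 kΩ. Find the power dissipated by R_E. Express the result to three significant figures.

Series current I = V_DC/ΣR = 15.4/8.830 = 1.744 mA.
P = I²R = 3.042 × 2.96 = 9.004 mW.

P ≈ 9.00 mW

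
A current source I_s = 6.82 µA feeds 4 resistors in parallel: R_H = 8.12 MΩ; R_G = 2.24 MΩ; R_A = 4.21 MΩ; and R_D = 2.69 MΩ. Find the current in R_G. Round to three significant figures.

ΣG = 1/8.12 + 1/2.24 + 1/4.21 + 1/2.69 = 1.179.
By the current-divider rule, I = I_s · G_k/ΣG = 6.82 × 0.3787 = 2.583 µA.

I ≈ 2.58 µA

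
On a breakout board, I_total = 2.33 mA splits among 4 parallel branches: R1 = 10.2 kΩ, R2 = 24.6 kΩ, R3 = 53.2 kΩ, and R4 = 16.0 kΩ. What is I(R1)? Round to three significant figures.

I ≈ 1.04 mA

Total conductance ΣG = 1/10.2 + 1/24.6 + 1/53.2 + 1/16.0 = 0.2200 (units of 1/kΩ).
Current divider: I(R1) = I_total · G_k/ΣG = 2.33 × (0.09804/0.2200) = 2.33 × 0.4457 = 1.038 mA.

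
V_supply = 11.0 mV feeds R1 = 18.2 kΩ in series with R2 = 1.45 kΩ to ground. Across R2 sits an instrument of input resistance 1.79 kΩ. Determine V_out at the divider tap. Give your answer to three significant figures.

V_out ≈ 0.464 mV

First combine the lower leg with the load: R2 ‖ R_L = 0.8011 kΩ.
Then V_out = V_supply · R2'/(R1 + R2') = 11.0 × 0.8011/19.00 = 0.4638 mV.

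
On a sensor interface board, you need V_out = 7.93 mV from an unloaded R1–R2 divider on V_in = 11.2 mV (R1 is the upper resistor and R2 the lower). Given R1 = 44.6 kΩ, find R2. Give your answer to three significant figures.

Required fraction k = V_out/V_in = 0.7080.
So R2 = R1 · V_out/(V_in − V_out) = 44.6 × 7.93/(11.2 − 7.93) = 44.6 × 2.425 = 108.2 kΩ.

R2 ≈ 108 kΩ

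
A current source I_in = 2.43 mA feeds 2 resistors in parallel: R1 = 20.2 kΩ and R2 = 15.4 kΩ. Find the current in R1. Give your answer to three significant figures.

With just two branches, the current splits inversely with resistance.
I(R1) = 2.43 × 15.4/(20.2 + 15.4) = 2.43 × 0.4326 = 1.051 mA.

I ≈ 1.05 mA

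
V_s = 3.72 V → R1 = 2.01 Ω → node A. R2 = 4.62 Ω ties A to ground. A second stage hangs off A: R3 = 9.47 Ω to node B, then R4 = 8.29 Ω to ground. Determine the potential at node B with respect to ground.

Looking into the second stage from A: R3 + R4 = 17.76 Ω appears in parallel with R2.
R2 ‖ (R3+R4) = 3.666 Ω.
V_A = 3.72 × 3.666/(2.01 + 3.666) = 2.403 V.
Stage 2 is unloaded, so V_B = V_A · R4/(R3+R4) = 2.403 × 8.29/17.76 = 1.122 V.

V_B ≈ 1.12 V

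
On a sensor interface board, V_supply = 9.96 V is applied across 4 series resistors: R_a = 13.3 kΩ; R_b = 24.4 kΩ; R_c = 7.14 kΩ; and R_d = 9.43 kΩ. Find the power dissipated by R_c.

P ≈ 0.240 mW

ΣR = 54.27 kΩ → I = 9.96/54.27 = 0.1835 mA.
P(R_c) = I²·R_c = (0.1835)² × 7.14 = 0.2405 mW.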